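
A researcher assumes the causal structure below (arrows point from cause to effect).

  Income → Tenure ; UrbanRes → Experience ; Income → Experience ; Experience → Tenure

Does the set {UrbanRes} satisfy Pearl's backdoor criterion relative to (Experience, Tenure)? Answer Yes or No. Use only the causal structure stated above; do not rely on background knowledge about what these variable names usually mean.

No

Backdoor paths from Experience to Tenure (paths whose first edge points into Experience):
  P1: Experience <- Income -> Tenure
Condition 1 (no descendant of Experience in the set): holds — descendants of Experience are {Tenure}; none are in {UrbanRes}.
Condition 2 (every backdoor path blocked by {UrbanRes}):
  P1: open — no interior node is in the conditioning set.
{UrbanRes} does not satisfy the backdoor criterion.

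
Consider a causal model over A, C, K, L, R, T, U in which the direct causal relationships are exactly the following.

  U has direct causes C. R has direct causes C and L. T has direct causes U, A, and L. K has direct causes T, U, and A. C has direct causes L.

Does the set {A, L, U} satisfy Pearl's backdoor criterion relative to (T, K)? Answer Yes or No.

Yes

Backdoor paths from T to K (paths whose first edge points into T):
  P1: T <- L -> C -> U -> K
  P2: T <- L -> R <- C -> U -> K
  P3: T <- A -> K
  P4: T <- U -> K
Condition 1 (no descendant of T in the set): holds — descendants of T are {K}; none are in {A, L, U}.
Condition 2 (every backdoor path blocked by {A, L, U}):
  P1: blocked at fork node L ∈ conditioning set.
  P2: blocked at fork node L ∈ conditioning set.
  P3: blocked at fork node A ∈ conditioning set.
  P4: blocked at fork node U ∈ conditioning set.
{A, L, U} satisfies the backdoor criterion.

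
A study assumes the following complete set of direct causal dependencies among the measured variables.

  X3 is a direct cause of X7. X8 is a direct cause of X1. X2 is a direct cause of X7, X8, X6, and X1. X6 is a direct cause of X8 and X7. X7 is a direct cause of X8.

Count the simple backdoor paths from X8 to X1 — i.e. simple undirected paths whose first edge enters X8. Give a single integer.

5

A backdoor path from X8 to X1 is any simple undirected path whose first edge points into X8 (i.e. leaves X8 via a parent).
Parents of X8: {X2, X6, X7}.
Enumerating:
  P1: X8 <- X2 -> X1
  P2: X8 <- X6 <- X2 -> X1
  P3: X8 <- X6 -> X7 <- X2 -> X1
  P4: X8 <- X7 <- X2 -> X1
  P5: X8 <- X7 <- X6 <- X2 -> X1
That exhausts the simple backdoor paths. Count: 5.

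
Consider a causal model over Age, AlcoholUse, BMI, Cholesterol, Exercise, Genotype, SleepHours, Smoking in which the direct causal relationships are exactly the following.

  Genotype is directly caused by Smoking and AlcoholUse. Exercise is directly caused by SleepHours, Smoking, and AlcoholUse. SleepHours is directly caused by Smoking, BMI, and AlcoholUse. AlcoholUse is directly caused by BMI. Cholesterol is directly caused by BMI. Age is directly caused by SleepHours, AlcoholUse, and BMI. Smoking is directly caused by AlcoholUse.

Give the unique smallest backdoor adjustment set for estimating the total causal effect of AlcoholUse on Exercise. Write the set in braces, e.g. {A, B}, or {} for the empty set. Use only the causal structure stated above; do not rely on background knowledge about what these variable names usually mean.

{BMI}

Variables eligible for adjustment (non-descendants of AlcoholUse, excluding AlcoholUse and Exercise): {BMI, Cholesterol}.
Backdoor paths from AlcoholUse to Exercise:
  P1: AlcoholUse <- BMI -> SleepHours <- Smoking -> Exercise
  P2: AlcoholUse <- BMI -> SleepHours -> Exercise
  P3: AlcoholUse <- BMI -> Age <- SleepHours <- Smoking -> Exercise
  P4: AlcoholUse <- BMI -> Age <- SleepHours -> Exercise
The empty set is not sufficient: P2 (AlcoholUse <- BMI -> SleepHours -> Exercise) has no collider blocking it and no conditioned non-collider, so it is open.
Try {BMI}:
  P1: blocked at fork node BMI ∈ conditioning set.
  P2: blocked at fork node BMI ∈ conditioning set.
  P3: blocked at fork node BMI ∈ conditioning set.
  P4: blocked at fork node BMI ∈ conditioning set.
{BMI} contains no descendant of AlcoholUse and blocks every backdoor path.
No other singleton works — e.g. {Cholesterol} leaves P2 open — so {BMI} is the unique smallest valid adjustment set.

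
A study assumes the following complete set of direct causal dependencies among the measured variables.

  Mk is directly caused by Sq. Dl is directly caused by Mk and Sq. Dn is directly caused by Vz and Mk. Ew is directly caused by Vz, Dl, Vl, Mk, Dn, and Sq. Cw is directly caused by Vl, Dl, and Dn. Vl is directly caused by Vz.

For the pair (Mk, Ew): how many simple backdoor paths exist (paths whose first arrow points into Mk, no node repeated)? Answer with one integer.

A backdoor path from Mk to Ew is any simple undirected path whose first edge points into Mk (i.e. leaves Mk via a parent).
Parents of Mk: {Sq}.
Enumerating:
  P1: Mk <- Sq -> Dl -> Ew
  P2: Mk <- Sq -> Dl -> Cw <- Vl <- Vz -> Dn -> Ew
  P3: Mk <- Sq -> Dl -> Cw <- Vl <- Vz -> Ew
  P4: Mk <- Sq -> Dl -> Cw <- Vl -> Ew
  P5: Mk <- Sq -> Dl -> Cw <- Dn <- Vz -> Vl -> Ew
  P6: Mk <- Sq -> Dl -> Cw <- Dn <- Vz -> Ew
  P7: Mk <- Sq -> Dl -> Cw <- Dn -> Ew
  P8: Mk <- Sq -> Ew
That exhausts the simple backdoor paths. Count: 8.

8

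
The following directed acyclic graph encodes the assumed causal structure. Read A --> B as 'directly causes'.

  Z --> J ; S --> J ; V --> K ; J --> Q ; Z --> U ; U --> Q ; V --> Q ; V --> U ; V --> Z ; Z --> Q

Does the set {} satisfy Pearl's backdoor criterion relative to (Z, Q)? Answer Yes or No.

Backdoor paths from Z to Q (paths whose first edge points into Z):
  P1: Z <- V -> U -> Q
  P2: Z <- V -> Q
Condition 1 (no descendant of Z in the set): holds — descendants of Z are {J, Q, U}; none are in {}.
Condition 2 (every backdoor path blocked by {}):
  P1: open — no interior node is in the conditioning set.
  P2: open — no interior node is in the conditioning set.
{} does not satisfy the backdoor criterion.

No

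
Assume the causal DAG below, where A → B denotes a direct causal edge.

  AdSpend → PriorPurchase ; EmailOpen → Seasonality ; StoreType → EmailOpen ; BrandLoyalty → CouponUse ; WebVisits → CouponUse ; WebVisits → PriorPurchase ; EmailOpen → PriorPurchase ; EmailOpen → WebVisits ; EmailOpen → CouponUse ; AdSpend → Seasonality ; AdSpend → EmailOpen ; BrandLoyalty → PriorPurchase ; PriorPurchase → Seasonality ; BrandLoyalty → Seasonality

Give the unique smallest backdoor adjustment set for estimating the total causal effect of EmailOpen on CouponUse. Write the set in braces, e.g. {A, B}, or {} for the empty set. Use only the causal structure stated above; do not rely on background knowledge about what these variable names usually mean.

Variables eligible for adjustment (non-descendants of EmailOpen, excluding EmailOpen and CouponUse): {AdSpend, BrandLoyalty, StoreType}.
Backdoor paths from EmailOpen to CouponUse:
  P1: EmailOpen <- AdSpend -> PriorPurchase <- BrandLoyalty -> CouponUse
  P2: EmailOpen <- AdSpend -> PriorPurchase <- WebVisits -> CouponUse
  P3: EmailOpen <- AdSpend -> PriorPurchase -> Seasonality <- BrandLoyalty -> CouponUse
  P4: EmailOpen <- AdSpend -> Seasonality <- BrandLoyalty -> PriorPurchase <- WebVisits -> CouponUse
  P5: EmailOpen <- AdSpend -> Seasonality <- BrandLoyalty -> CouponUse
  P6: EmailOpen <- AdSpend -> Seasonality <- PriorPurchase <- BrandLoyalty -> CouponUse
  P7: EmailOpen <- AdSpend -> Seasonality <- PriorPurchase <- WebVisits -> CouponUse
Each backdoor path contains an unconditioned collider, so every path is already blocked with the empty conditioning set:
  P1: blocked at collider PriorPurchase (neither it nor any descendant is in the conditioning set).
  P2: blocked at collider PriorPurchase (neither it nor any descendant is in the conditioning set).
  P3: blocked at collider Seasonality (neither it nor any descendant is in the conditioning set).
  P4: blocked at collider Seasonality (neither it nor any descendant is in the conditioning set).
  P5: blocked at collider Seasonality (neither it nor any descendant is in the conditioning set).
  P6: blocked at collider Seasonality (neither it nor any descendant is in the conditioning set).
  P7: blocked at collider Seasonality (neither it nor any descendant is in the conditioning set).
The empty set is therefore the unique smallest valid set.

{}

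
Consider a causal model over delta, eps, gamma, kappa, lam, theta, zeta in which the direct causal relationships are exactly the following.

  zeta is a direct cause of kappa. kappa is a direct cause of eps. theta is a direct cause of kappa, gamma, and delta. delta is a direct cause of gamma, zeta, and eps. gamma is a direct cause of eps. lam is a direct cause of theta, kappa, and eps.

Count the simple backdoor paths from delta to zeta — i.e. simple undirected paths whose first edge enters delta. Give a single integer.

5

A backdoor path from delta to zeta is any simple undirected path whose first edge points into delta (i.e. leaves delta via a parent).
Parents of delta: {theta}.
Enumerating:
  P1: delta <- theta <- lam -> kappa <- zeta
  P2: delta <- theta <- lam -> eps <- kappa <- zeta
  P3: delta <- theta -> gamma -> eps <- lam -> kappa <- zeta
  P4: delta <- theta -> gamma -> eps <- kappa <- zeta
  P5: delta <- theta -> kappa <- zeta
That exhausts the simple backdoor paths. Count: 5.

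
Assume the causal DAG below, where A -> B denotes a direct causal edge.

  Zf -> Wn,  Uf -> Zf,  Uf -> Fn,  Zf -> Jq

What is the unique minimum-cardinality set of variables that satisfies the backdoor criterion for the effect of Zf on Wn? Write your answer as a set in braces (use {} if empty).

{}

Variables eligible for adjustment (non-descendants of Zf, excluding Zf and Wn): {Fn, Uf}.
Backdoor paths from Zf to Wn:
  (none)
With no backdoor paths the empty set already satisfies the criterion, and it is trivially minimal.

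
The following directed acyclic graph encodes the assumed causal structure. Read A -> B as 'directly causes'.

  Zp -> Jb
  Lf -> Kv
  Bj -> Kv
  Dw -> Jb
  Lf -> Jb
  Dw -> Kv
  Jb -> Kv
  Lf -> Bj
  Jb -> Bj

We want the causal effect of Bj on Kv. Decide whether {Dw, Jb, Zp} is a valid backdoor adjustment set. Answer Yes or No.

No

Backdoor paths from Bj to Kv (paths whose first edge points into Bj):
  P1: Bj <- Lf -> Jb <- Dw -> Kv
  P2: Bj <- Lf -> Jb -> Kv
  P3: Bj <- Lf -> Kv
  P4: Bj <- Jb <- Dw -> Kv
  P5: Bj <- Jb <- Lf -> Kv
  P6: Bj <- Jb -> Kv
Condition 1 (no descendant of Bj in the set): holds — descendants of Bj are {Kv}; none are in {Dw, Jb, Zp}.
Condition 2 (every backdoor path blocked by {Dw, Jb, Zp}):
  P1: blocked at fork node Dw ∈ conditioning set.
  P2: blocked at chain node Jb ∈ conditioning set.
  P3: open — no interior node is in the conditioning set.
  P4: blocked at chain node Jb ∈ conditioning set.
  P5: blocked at chain node Jb ∈ conditioning set.
  P6: blocked at fork node Jb ∈ conditioning set.
{Dw, Jb, Zp} does not satisfy the backdoor criterion.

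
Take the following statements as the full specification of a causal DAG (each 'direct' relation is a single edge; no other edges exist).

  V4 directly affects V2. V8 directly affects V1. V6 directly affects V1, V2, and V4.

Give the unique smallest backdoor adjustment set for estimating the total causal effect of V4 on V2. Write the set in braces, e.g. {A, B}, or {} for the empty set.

{V6}

Variables eligible for adjustment (non-descendants of V4, excluding V4 and V2): {V1, V6, V8}.
Backdoor paths from V4 to V2:
  P1: V4 <- V6 -> V2
The empty set is not sufficient: P1 (V4 <- V6 -> V2) has no collider blocking it and no conditioned non-collider, so it is open.
Try {V6}:
  P1: blocked at fork node V6 ∈ conditioning set.
{V6} contains no descendant of V4 and blocks every backdoor path.
No other singleton works — e.g. {V8} leaves P1 open — so {V6} is the unique smallest valid adjustment set.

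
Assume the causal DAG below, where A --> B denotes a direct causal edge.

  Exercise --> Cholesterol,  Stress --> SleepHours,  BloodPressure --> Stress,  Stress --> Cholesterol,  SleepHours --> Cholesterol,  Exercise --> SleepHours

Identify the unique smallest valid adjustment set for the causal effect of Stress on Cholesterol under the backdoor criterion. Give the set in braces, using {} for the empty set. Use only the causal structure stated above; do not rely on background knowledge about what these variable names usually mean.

{}

Variables eligible for adjustment (non-descendants of Stress, excluding Stress and Cholesterol): {BloodPressure, Exercise}.
Backdoor paths from Stress to Cholesterol:
  (none)
With no backdoor paths the empty set already satisfies the criterion, and it is trivially minimal.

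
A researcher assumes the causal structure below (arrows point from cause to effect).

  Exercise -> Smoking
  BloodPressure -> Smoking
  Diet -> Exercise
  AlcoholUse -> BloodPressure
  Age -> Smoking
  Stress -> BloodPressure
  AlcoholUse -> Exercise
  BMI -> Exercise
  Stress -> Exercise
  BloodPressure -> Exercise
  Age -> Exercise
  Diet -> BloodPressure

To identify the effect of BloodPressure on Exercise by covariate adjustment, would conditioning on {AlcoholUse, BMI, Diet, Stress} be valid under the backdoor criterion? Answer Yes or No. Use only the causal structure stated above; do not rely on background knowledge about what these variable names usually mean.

Backdoor paths from BloodPressure to Exercise (paths whose first edge points into BloodPressure):
  P1: BloodPressure <- AlcoholUse -> Exercise
  P2: BloodPressure <- Stress -> Exercise
  P3: BloodPressure <- Diet -> Exercise
Condition 1 (no descendant of BloodPressure in the set): holds — descendants of BloodPressure are {Exercise, Smoking}; none are in {AlcoholUse, BMI, Diet, Stress}.
Condition 2 (every backdoor path blocked by {AlcoholUse, BMI, Diet, Stress}):
  P1: blocked at fork node AlcoholUse ∈ conditioning set.
  P2: blocked at fork node Stress ∈ conditioning set.
  P3: blocked at fork node Diet ∈ conditioning set.
{AlcoholUse, BMI, Diet, Stress} satisfies the backdoor criterion.

Yes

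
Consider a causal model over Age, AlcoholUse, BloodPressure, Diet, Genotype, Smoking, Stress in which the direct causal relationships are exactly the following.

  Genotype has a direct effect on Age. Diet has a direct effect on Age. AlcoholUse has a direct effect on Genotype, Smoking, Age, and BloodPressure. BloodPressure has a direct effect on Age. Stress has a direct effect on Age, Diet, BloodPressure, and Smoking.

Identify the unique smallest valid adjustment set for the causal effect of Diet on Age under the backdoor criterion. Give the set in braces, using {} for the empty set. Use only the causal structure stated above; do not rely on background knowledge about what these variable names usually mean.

Variables eligible for adjustment (non-descendants of Diet, excluding Diet and Age): {AlcoholUse, BloodPressure, Genotype, Smoking, Stress}.
Backdoor paths from Diet to Age:
  P1: Diet <- Stress -> Smoking <- AlcoholUse -> BloodPressure -> Age
  P2: Diet <- Stress -> Smoking <- AlcoholUse -> Genotype -> Age
  P3: Diet <- Stress -> Smoking <- AlcoholUse -> Age
  P4: Diet <- Stress -> BloodPressure <- AlcoholUse -> Genotype -> Age
  P5: Diet <- Stress -> BloodPressure <- AlcoholUse -> Age
  P6: Diet <- Stress -> BloodPressure -> Age
  P7: Diet <- Stress -> Age
The empty set is not sufficient: P6 (Diet <- Stress -> BloodPressure -> Age) has no collider blocking it and no conditioned non-collider, so it is open.
Try {Stress}:
  P1: blocked at fork node Stress ∈ conditioning set.
  P2: blocked at fork node Stress ∈ conditioning set.
  P3: blocked at fork node Stress ∈ conditioning set.
  P4: blocked at fork node Stress ∈ conditioning set.
  P5: blocked at fork node Stress ∈ conditioning set.
  P6: blocked at fork node Stress ∈ conditioning set.
  P7: blocked at fork node Stress ∈ conditioning set.
{Stress} contains no descendant of Diet and blocks every backdoor path.
No other singleton works — e.g. {AlcoholUse} leaves P6 open — so {Stress} is the unique smallest valid adjustment set.

{Stress}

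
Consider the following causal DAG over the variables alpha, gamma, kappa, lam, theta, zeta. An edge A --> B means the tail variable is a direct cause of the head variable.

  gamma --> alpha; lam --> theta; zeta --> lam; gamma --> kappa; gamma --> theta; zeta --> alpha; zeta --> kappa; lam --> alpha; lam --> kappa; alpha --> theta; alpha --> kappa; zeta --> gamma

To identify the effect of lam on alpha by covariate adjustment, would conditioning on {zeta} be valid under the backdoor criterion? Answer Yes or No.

Backdoor paths from lam to alpha (paths whose first edge points into lam):
  P1: lam <- zeta -> gamma -> alpha
  P2: lam <- zeta -> gamma -> theta <- alpha
  P3: lam <- zeta -> gamma -> kappa <- alpha
  P4: lam <- zeta -> alpha
  P5: lam <- zeta -> kappa <- gamma -> alpha
  P6: lam <- zeta -> kappa <- gamma -> theta <- alpha
  P7: lam <- zeta -> kappa <- alpha
Condition 1 (no descendant of lam in the set): holds — descendants of lam are {alpha, kappa, theta}; none are in {zeta}.
Condition 2 (every backdoor path blocked by {zeta}):
  P1: blocked at fork node zeta ∈ conditioning set.
  P2: blocked at fork node zeta ∈ conditioning set.
  P3: blocked at fork node zeta ∈ conditioning set.
  P4: blocked at fork node zeta ∈ conditioning set.
  P5: blocked at fork node zeta ∈ conditioning set.
  P6: blocked at fork node zeta ∈ conditioning set.
  P7: blocked at fork node zeta ∈ conditioning set.
{zeta} satisfies the backdoor criterion.

Yes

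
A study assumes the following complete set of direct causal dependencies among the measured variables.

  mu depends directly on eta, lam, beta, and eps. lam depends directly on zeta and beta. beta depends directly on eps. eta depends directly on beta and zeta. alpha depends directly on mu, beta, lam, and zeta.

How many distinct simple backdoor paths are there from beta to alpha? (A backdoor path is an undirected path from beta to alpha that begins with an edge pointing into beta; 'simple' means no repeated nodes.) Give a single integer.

5

A backdoor path from beta to alpha is any simple undirected path whose first edge points into beta (i.e. leaves beta via a parent).
Parents of beta: {eps}.
Enumerating:
  P1: beta <- eps -> mu <- eta <- zeta -> lam -> alpha
  P2: beta <- eps -> mu <- eta <- zeta -> alpha
  P3: beta <- eps -> mu <- lam <- zeta -> alpha
  P4: beta <- eps -> mu <- lam -> alpha
  P5: beta <- eps -> mu -> alpha
That exhausts the simple backdoor paths. Count: 5.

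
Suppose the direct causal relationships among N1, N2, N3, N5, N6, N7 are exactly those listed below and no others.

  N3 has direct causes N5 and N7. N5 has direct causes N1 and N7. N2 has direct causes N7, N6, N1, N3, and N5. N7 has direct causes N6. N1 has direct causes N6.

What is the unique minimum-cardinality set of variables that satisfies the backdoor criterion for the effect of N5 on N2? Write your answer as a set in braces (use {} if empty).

Variables eligible for adjustment (non-descendants of N5, excluding N5 and N2): {N1, N6, N7}.
Backdoor paths from N5 to N2:
  P1: N5 <- N1 <- N6 -> N7 -> N3 -> N2
  P2: N5 <- N1 <- N6 -> N7 -> N2
  P3: N5 <- N1 <- N6 -> N2
  P4: N5 <- N1 -> N2
  P5: N5 <- N7 <- N6 -> N1 -> N2
  P6: N5 <- N7 <- N6 -> N2
  P7: N5 <- N7 -> N3 -> N2
  P8: N5 <- N7 -> N2
The empty set is not sufficient: P1 (N5 <- N1 <- N6 -> N7 -> N3 -> N2) has no collider blocking it and no conditioned non-collider, so it is open.
Try {N1, N7}:
  P1: blocked at chain node N1 ∈ conditioning set.
  P2: blocked at chain node N1 ∈ conditioning set.
  P3: blocked at chain node N1 ∈ conditioning set.
  P4: blocked at fork node N1 ∈ conditioning set.
  P5: blocked at chain node N7 ∈ conditioning set.
  P6: blocked at chain node N7 ∈ conditioning set.
  P7: blocked at fork node N7 ∈ conditioning set.
  P8: blocked at fork node N7 ∈ conditioning set.
{N1, N7} contains no descendant of N5 and blocks every backdoor path.
Every element of {N1, N7} is needed (dropping N1 leaves P3 open; dropping N7 leaves P6 open), so no proper subset is valid.
Among all size-2 subsets of the eligible variables, only {N1, N7} blocks every backdoor path, so it is the unique smallest valid adjustment set.

{N1, N7}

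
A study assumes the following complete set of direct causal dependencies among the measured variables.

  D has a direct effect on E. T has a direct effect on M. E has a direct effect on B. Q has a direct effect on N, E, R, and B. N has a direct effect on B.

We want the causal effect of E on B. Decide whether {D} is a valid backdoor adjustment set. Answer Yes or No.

No

Backdoor paths from E to B (paths whose first edge points into E):
  P1: E <- Q -> N -> B
  P2: E <- Q -> B
Condition 1 (no descendant of E in the set): holds — descendants of E are {B}; none are in {D}.
Condition 2 (every backdoor path blocked by {D}):
  P1: open — no interior node is in the conditioning set.
  P2: open — no interior node is in the conditioning set.
{D} does not satisfy the backdoor criterion.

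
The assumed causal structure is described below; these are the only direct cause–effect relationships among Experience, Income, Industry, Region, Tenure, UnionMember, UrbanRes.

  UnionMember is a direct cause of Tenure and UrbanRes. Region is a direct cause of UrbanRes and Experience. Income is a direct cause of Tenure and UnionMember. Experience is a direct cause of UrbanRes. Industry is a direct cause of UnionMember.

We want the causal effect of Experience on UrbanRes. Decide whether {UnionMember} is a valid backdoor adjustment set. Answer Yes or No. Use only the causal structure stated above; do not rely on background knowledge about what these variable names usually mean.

Backdoor paths from Experience to UrbanRes (paths whose first edge points into Experience):
  P1: Experience <- Region -> UrbanRes
Condition 1 (no descendant of Experience in the set): holds — descendants of Experience are {UrbanRes}; none are in {UnionMember}.
Condition 2 (every backdoor path blocked by {UnionMember}):
  P1: open — no interior node is in the conditioning set.
{UnionMember} does not satisfy the backdoor criterion.

No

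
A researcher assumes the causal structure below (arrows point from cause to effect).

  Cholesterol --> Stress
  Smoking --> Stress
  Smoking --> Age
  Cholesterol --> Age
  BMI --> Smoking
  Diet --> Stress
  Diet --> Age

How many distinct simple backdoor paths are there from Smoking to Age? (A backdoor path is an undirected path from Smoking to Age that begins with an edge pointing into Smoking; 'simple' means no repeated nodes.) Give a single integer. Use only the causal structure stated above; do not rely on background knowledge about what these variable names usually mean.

A backdoor path from Smoking to Age is any simple undirected path whose first edge points into Smoking (i.e. leaves Smoking via a parent).
Parents of Smoking: {BMI}.
No simple path from any parent of Smoking reaches Age without revisiting Smoking, so there are no backdoor paths.

0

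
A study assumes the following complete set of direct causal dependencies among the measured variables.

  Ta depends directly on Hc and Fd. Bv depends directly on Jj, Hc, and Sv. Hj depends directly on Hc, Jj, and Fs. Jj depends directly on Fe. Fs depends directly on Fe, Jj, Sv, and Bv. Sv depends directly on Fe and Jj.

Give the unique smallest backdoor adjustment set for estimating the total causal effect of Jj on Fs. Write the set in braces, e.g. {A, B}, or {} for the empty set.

{Fe}

Variables eligible for adjustment (non-descendants of Jj, excluding Jj and Fs): {Fd, Fe, Hc, Ta}.
Backdoor paths from Jj to Fs:
  P1: Jj <- Fe -> Sv -> Bv <- Hc -> Hj <- Fs
  P2: Jj <- Fe -> Sv -> Bv -> Fs
  P3: Jj <- Fe -> Sv -> Fs
  P4: Jj <- Fe -> Fs
The empty set is not sufficient: P2 (Jj <- Fe -> Sv -> Bv -> Fs) has no collider blocking it and no conditioned non-collider, so it is open.
Try {Fe}:
  P1: blocked at fork node Fe ∈ conditioning set.
  P2: blocked at fork node Fe ∈ conditioning set.
  P3: blocked at fork node Fe ∈ conditioning set.
  P4: blocked at fork node Fe ∈ conditioning set.
{Fe} contains no descendant of Jj and blocks every backdoor path.
No other singleton works — e.g. {Hc} leaves P2 open — so {Fe} is the unique smallest valid adjustment set.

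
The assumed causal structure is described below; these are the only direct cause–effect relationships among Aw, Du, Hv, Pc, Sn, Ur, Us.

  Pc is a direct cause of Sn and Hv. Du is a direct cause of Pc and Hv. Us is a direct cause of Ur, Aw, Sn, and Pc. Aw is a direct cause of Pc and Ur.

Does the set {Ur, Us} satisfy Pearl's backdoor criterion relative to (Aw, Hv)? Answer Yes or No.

Backdoor paths from Aw to Hv (paths whose first edge points into Aw):
  P1: Aw <- Us -> Pc <- Du -> Hv
  P2: Aw <- Us -> Pc -> Hv
  P3: Aw <- Us -> Sn <- Pc <- Du -> Hv
  P4: Aw <- Us -> Sn <- Pc -> Hv
Condition 1 (no descendant of Aw in the set): FAILS — Ur is a descendant of Aw.
Condition 2 (every backdoor path blocked by {Ur, Us}):
  P1: blocked at fork node Us ∈ conditioning set.
  P2: blocked at fork node Us ∈ conditioning set.
  P3: blocked at fork node Us ∈ conditioning set.
  P4: blocked at fork node Us ∈ conditioning set.
{Ur, Us} does not satisfy the backdoor criterion.

No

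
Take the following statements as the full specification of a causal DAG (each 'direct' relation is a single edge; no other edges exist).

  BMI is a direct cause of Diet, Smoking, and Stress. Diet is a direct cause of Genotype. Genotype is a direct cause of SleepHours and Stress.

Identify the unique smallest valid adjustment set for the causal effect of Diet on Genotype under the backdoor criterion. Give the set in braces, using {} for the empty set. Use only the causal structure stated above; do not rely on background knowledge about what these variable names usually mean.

Variables eligible for adjustment (non-descendants of Diet, excluding Diet and Genotype): {BMI, Smoking}.
Backdoor paths from Diet to Genotype:
  P1: Diet <- BMI -> Stress <- Genotype
Each backdoor path contains an unconditioned collider, so every path is already blocked with the empty conditioning set:
  P1: blocked at collider Stress (neither it nor any descendant is in the conditioning set).
The empty set is therefore the unique smallest valid set.

{}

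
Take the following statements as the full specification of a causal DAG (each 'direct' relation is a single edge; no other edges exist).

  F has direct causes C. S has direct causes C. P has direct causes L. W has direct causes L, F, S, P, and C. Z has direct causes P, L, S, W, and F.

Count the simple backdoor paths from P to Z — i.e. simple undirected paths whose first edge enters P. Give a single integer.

8

A backdoor path from P to Z is any simple undirected path whose first edge points into P (i.e. leaves P via a parent).
Parents of P: {L}.
Enumerating:
  P1: P <- L -> W <- C -> F -> Z
  P2: P <- L -> W <- C -> S -> Z
  P3: P <- L -> W <- F <- C -> S -> Z
  P4: P <- L -> W <- F -> Z
  P5: P <- L -> W <- S <- C -> F -> Z
  P6: P <- L -> W <- S -> Z
  P7: P <- L -> W -> Z
  P8: P <- L -> Z
That exhausts the simple backdoor paths. Count: 8.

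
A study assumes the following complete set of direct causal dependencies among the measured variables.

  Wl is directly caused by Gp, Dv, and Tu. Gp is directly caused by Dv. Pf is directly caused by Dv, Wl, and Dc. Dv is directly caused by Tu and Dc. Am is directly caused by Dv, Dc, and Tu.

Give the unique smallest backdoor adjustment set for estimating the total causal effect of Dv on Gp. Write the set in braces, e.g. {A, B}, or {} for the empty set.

{}

Variables eligible for adjustment (non-descendants of Dv, excluding Dv and Gp): {Dc, Tu}.
Backdoor paths from Dv to Gp:
  P1: Dv <- Dc -> Pf <- Wl <- Gp
  P2: Dv <- Dc -> Am <- Tu -> Wl <- Gp
  P3: Dv <- Tu -> Wl <- Gp
  P4: Dv <- Tu -> Am <- Dc -> Pf <- Wl <- Gp
Each backdoor path contains an unconditioned collider, so every path is already blocked with the empty conditioning set:
  P1: blocked at collider Pf (neither it nor any descendant is in the conditioning set).
  P2: blocked at collider Am (neither it nor any descendant is in the conditioning set).
  P3: blocked at collider Wl (neither it nor any descendant is in the conditioning set).
  P4: blocked at collider Am (neither it nor any descendant is in the conditioning set).
The empty set is therefore the unique smallest valid set.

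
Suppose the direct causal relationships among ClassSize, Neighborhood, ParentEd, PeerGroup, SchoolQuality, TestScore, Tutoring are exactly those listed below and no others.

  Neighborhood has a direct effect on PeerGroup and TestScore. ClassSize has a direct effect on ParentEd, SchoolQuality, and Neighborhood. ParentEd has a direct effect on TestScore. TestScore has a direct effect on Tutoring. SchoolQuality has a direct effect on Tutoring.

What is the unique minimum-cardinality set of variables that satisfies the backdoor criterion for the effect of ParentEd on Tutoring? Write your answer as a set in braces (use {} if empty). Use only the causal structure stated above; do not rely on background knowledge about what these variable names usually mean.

Variables eligible for adjustment (non-descendants of ParentEd, excluding ParentEd and Tutoring): {ClassSize, Neighborhood, PeerGroup, SchoolQuality}.
Backdoor paths from ParentEd to Tutoring:
  P1: ParentEd <- ClassSize -> Neighborhood -> TestScore -> Tutoring
  P2: ParentEd <- ClassSize -> SchoolQuality -> Tutoring
The empty set is not sufficient: P1 (ParentEd <- ClassSize -> Neighborhood -> TestScore -> Tutoring) has no collider blocking it and no conditioned non-collider, so it is open.
Try {ClassSize}:
  P1: blocked at fork node ClassSize ∈ conditioning set.
  P2: blocked at fork node ClassSize ∈ conditioning set.
{ClassSize} contains no descendant of ParentEd and blocks every backdoor path.
No other singleton works — e.g. {Neighborhood} leaves P2 open — so {ClassSize} is the unique smallest valid adjustment set.

{ClassSize}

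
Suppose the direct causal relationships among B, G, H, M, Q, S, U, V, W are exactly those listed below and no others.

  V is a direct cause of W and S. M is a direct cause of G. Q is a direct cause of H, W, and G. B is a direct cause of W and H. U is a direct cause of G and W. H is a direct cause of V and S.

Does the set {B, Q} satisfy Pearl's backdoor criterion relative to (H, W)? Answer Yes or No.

Yes

Backdoor paths from H to W (paths whose first edge points into H):
  P1: H <- B -> W
  P2: H <- Q -> G <- U -> W
  P3: H <- Q -> W
Condition 1 (no descendant of H in the set): holds — descendants of H are {S, V, W}; none are in {B, Q}.
Condition 2 (every backdoor path blocked by {B, Q}):
  P1: blocked at fork node B ∈ conditioning set.
  P2: blocked at fork node Q ∈ conditioning set.
  P3: blocked at fork node Q ∈ conditioning set.
{B, Q} satisfies the backdoor criterion.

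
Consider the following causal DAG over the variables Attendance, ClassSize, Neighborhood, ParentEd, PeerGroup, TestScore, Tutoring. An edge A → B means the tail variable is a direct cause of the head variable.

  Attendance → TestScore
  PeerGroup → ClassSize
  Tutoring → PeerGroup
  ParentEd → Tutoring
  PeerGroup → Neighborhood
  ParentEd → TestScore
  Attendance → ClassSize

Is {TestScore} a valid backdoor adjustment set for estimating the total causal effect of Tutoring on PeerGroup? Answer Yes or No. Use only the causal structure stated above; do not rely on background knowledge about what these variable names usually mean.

Yes

Backdoor paths from Tutoring to PeerGroup (paths whose first edge points into Tutoring):
  P1: Tutoring <- ParentEd -> TestScore <- Attendance -> ClassSize <- PeerGroup
Condition 1 (no descendant of Tutoring in the set): holds — descendants of Tutoring are {ClassSize, Neighborhood, PeerGroup}; none are in {TestScore}.
Condition 2 (every backdoor path blocked by {TestScore}):
  P1: blocked at collider ClassSize (neither it nor any descendant is in the conditioning set).
{TestScore} satisfies the backdoor criterion.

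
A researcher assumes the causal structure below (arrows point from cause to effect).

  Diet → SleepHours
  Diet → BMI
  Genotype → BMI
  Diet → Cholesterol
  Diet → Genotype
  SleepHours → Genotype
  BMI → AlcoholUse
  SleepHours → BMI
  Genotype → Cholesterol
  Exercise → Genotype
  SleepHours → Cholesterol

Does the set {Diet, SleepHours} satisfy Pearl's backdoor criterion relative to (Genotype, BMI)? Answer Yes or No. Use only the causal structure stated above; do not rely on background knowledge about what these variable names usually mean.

Yes

Backdoor paths from Genotype to BMI (paths whose first edge points into Genotype):
  P1: Genotype <- Diet -> SleepHours -> BMI
  P2: Genotype <- Diet -> Cholesterol <- SleepHours -> BMI
  P3: Genotype <- Diet -> BMI
  P4: Genotype <- SleepHours <- Diet -> BMI
  P5: Genotype <- SleepHours -> Cholesterol <- Diet -> BMI
  P6: Genotype <- SleepHours -> BMI
Condition 1 (no descendant of Genotype in the set): holds — descendants of Genotype are {AlcoholUse, BMI, Cholesterol}; none are in {Diet, SleepHours}.
Condition 2 (every backdoor path blocked by {Diet, SleepHours}):
  P1: blocked at fork node Diet ∈ conditioning set.
  P2: blocked at fork node Diet ∈ conditioning set.
  P3: blocked at fork node Diet ∈ conditioning set.
  P4: blocked at chain node SleepHours ∈ conditioning set.
  P5: blocked at fork node SleepHours ∈ conditioning set.
  P6: blocked at fork node SleepHours ∈ conditioning set.
{Diet, SleepHours} satisfies the backdoor criterion.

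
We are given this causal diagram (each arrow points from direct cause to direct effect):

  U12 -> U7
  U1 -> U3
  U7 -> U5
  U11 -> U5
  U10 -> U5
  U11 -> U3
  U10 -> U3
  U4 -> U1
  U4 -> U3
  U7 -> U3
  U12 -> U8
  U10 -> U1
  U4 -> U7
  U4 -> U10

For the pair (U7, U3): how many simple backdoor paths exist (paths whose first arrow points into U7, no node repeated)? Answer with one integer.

A backdoor path from U7 to U3 is any simple undirected path whose first edge points into U7 (i.e. leaves U7 via a parent).
Parents of U7: {U12, U4}.
Enumerating:
  P1: U7 <- U4 -> U10 -> U1 -> U3
  P2: U7 <- U4 -> U10 -> U3
  P3: U7 <- U4 -> U10 -> U5 <- U11 -> U3
  P4: U7 <- U4 -> U1 <- U10 -> U3
  P5: U7 <- U4 -> U1 <- U10 -> U5 <- U11 -> U3
  P6: U7 <- U4 -> U1 -> U3
  P7: U7 <- U4 -> U3
That exhausts the simple backdoor paths. Count: 7.

7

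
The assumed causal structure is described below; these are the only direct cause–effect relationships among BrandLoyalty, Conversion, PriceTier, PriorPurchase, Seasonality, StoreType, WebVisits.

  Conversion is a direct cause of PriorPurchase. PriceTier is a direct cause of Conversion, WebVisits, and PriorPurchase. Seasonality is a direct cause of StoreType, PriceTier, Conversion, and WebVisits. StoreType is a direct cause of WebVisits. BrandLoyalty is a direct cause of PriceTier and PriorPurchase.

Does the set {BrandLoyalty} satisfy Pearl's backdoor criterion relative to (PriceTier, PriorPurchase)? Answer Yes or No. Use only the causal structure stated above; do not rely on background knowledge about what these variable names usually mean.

No

Backdoor paths from PriceTier to PriorPurchase (paths whose first edge points into PriceTier):
  P1: PriceTier <- Seasonality -> Conversion -> PriorPurchase
  P2: PriceTier <- BrandLoyalty -> PriorPurchase
Condition 1 (no descendant of PriceTier in the set): holds — descendants of PriceTier are {Conversion, PriorPurchase, WebVisits}; none are in {BrandLoyalty}.
Condition 2 (every backdoor path blocked by {BrandLoyalty}):
  P1: open — no interior node is in the conditioning set.
  P2: blocked at fork node BrandLoyalty ∈ conditioning set.
{BrandLoyalty} does not satisfy the backdoor criterion.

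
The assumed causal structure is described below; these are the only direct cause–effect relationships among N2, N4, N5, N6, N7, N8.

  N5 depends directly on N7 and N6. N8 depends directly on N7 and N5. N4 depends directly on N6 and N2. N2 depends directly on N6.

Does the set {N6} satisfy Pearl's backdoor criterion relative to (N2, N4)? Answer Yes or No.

Backdoor paths from N2 to N4 (paths whose first edge points into N2):
  P1: N2 <- N6 -> N4
Condition 1 (no descendant of N2 in the set): holds — descendants of N2 are {N4}; none are in {N6}.
Condition 2 (every backdoor path blocked by {N6}):
  P1: blocked at fork node N6 ∈ conditioning set.
{N6} satisfies the backdoor criterion.

Yes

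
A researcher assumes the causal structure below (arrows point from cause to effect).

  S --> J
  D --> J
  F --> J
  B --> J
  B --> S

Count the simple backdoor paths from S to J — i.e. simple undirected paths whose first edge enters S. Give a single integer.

1

A backdoor path from S to J is any simple undirected path whose first edge points into S (i.e. leaves S via a parent).
Parents of S: {B}.
Enumerating:
  P1: S <- B -> J
That exhausts the simple backdoor paths. Count: 1.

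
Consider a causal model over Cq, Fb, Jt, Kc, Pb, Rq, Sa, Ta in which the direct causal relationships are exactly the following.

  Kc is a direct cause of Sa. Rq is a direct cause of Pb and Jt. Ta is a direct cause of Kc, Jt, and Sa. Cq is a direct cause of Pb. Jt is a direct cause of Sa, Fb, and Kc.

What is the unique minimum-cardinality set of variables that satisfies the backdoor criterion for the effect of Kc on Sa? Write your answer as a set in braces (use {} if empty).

Variables eligible for adjustment (non-descendants of Kc, excluding Kc and Sa): {Cq, Fb, Jt, Pb, Rq, Ta}.
Backdoor paths from Kc to Sa:
  P1: Kc <- Ta -> Jt -> Sa
  P2: Kc <- Ta -> Sa
  P3: Kc <- Jt <- Ta -> Sa
  P4: Kc <- Jt -> Sa
The empty set is not sufficient: P1 (Kc <- Ta -> Jt -> Sa) has no collider blocking it and no conditioned non-collider, so it is open.
Try {Jt, Ta}:
  P1: blocked at fork node Ta ∈ conditioning set.
  P2: blocked at fork node Ta ∈ conditioning set.
  P3: blocked at chain node Jt ∈ conditioning set.
  P4: blocked at fork node Jt ∈ conditioning set.
{Jt, Ta} contains no descendant of Kc and blocks every backdoor path.
Every element of {Jt, Ta} is needed (dropping Jt leaves P4 open; dropping Ta leaves P2 open), so no proper subset is valid.
Among all size-2 subsets of the eligible variables, only {Jt, Ta} blocks every backdoor path, so it is the unique smallest valid adjustment set.

{Jt, Ta}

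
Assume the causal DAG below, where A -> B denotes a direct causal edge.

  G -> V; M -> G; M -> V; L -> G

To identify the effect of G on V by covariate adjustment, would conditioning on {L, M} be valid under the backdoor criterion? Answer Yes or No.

Yes

Backdoor paths from G to V (paths whose first edge points into G):
  P1: G <- M -> V
Condition 1 (no descendant of G in the set): holds — descendants of G are {V}; none are in {L, M}.
Condition 2 (every backdoor path blocked by {L, M}):
  P1: blocked at fork node M ∈ conditioning set.
{L, M} satisfies the backdoor criterion.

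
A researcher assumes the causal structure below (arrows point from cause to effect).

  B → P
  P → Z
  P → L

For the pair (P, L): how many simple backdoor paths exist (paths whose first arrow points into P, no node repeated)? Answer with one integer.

0

A backdoor path from P to L is any simple undirected path whose first edge points into P (i.e. leaves P via a parent).
Parents of P: {B}.
No simple path from any parent of P reaches L without revisiting P, so there are no backdoor paths.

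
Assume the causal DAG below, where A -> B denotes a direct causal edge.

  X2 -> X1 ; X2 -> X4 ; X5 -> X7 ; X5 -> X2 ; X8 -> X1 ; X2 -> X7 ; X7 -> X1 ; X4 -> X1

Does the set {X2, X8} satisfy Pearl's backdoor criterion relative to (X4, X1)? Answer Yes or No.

Yes

Backdoor paths from X4 to X1 (paths whose first edge points into X4):
  P1: X4 <- X2 <- X5 -> X7 -> X1
  P2: X4 <- X2 -> X7 -> X1
  P3: X4 <- X2 -> X1
Condition 1 (no descendant of X4 in the set): holds — descendants of X4 are {X1}; none are in {X2, X8}.
Condition 2 (every backdoor path blocked by {X2, X8}):
  P1: blocked at chain node X2 ∈ conditioning set.
  P2: blocked at fork node X2 ∈ conditioning set.
  P3: blocked at fork node X2 ∈ conditioning set.
{X2, X8} satisfies the backdoor criterion.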